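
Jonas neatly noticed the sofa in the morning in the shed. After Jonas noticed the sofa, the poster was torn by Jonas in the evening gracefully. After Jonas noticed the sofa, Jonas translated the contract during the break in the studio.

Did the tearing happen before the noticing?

The narrative orders the noticing before the tearing.

no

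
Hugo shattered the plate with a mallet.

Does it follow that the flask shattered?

no

Nothing is said about any flask; only the plate is affected.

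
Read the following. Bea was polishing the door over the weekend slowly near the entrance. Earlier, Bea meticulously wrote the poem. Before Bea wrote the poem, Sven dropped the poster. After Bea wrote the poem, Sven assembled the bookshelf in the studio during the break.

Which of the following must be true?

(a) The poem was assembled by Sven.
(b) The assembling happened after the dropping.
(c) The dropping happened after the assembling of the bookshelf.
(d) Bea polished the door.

(b), (d)

(a) Not entailed — Sven assembled the bookshelf, not the poem; the poem belongs to the writing event.
(b) Entailed — the narrative places the dropping before the assembling.
(c) Not entailed — the narrative places the dropping before the assembling, not after.
(d) Entailed — 'polish' is an activity; 'was polishing' entails that some polishing happened, so 'polished' holds.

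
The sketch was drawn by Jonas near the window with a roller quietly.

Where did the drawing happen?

near the window

'near the window' marks the location of the drawing event.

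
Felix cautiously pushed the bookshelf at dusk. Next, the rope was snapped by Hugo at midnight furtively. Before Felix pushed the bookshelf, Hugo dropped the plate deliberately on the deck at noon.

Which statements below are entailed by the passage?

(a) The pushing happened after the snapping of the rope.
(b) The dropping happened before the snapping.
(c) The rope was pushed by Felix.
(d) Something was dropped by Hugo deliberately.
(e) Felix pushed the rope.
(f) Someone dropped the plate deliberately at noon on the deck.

(a) Not entailed — the narrative places the pushing before the snapping, not after.
(b) Entailed — the narrative places the dropping before the snapping.
(c) Not entailed — Felix pushed the bookshelf, not the rope; the rope belongs to the snapping event.
(d) Entailed — the original entails any weakening of itself; this just drops 'at noon', 'on the deck' and generalizes the patient.
(e) Not entailed — Felix pushed the bookshelf, not the rope; the rope belongs to the snapping event.
(f) Entailed — generalizing the agent leaves a sub-description the original still satisfies.

(b), (d), (f)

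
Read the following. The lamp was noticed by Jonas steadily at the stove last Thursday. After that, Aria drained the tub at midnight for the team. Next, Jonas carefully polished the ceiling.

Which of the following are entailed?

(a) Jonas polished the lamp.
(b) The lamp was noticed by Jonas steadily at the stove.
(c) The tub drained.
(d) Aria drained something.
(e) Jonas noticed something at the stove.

(b), (c), (d), (e)

(a) Not entailed — Jonas polished the ceiling, not the lamp; the lamp belongs to the noticing event.
(b) Entailed — the original entails any weakening of itself; this just drops 'last Thursday'.
(c) Entailed — 'Aria drained the tub' is causative; it entails the inchoative 'the tub drained'.
(d) Entailed — dropping 'for the team', 'at midnight' and generalizing the patient leaves a sub-description the original still satisfies.
(e) Entailed — dropping 'last Thursday', 'steadily' and generalizing the patient leaves a sub-description the original still satisfies.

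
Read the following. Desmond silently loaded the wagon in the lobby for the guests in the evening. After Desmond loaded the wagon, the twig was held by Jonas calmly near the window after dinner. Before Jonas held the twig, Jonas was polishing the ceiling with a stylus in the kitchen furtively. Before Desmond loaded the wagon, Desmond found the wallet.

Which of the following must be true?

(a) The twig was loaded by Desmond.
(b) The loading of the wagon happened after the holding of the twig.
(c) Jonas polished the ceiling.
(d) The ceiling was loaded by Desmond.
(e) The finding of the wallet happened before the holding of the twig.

(a) Not entailed — Desmond loaded the wagon, not the twig; the twig belongs to the holding event.
(b) Not entailed — the narrative places the loading before the holding, not after.
(c) Entailed — 'polish' is an activity; 'was polishing' entails that some polishing happened, so 'polished' holds.
(d) Not entailed — Desmond loaded the wagon, not the ceiling; the ceiling belongs to the polishing event.
(e) Entailed — the narrative places the finding before the holding.

(c), (e)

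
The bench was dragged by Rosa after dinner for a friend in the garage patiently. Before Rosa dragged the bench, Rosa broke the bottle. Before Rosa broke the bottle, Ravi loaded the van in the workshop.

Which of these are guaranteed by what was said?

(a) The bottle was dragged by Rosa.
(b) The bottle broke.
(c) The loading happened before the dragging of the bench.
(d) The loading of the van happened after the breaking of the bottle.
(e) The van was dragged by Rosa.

(a) Not entailed — Rosa dragged the bench, not the bottle; the bottle belongs to the breaking event.
(b) Entailed — 'Rosa broke the bottle' is causative; it entails the inchoative 'the bottle broke'.
(c) Entailed — the narrative places the loading before the dragging.
(d) Not entailed — the narrative places the loading before the breaking, not after.
(e) Not entailed — Rosa dragged the bench, not the van; the van belongs to the loading event.

(b), (c)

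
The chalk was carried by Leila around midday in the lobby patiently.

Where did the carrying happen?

'in the lobby' marks the location of the carrying event.

in the lobby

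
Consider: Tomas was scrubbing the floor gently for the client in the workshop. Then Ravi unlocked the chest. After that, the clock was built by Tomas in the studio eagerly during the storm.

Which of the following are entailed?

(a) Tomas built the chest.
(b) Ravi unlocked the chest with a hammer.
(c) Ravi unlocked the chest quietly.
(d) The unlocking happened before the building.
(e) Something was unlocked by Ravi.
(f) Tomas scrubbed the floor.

(a) Not entailed — Tomas built the clock, not the chest; the chest belongs to the unlocking event.
(b) Not entailed — 'with a hammer' adds information not in the original event.
(c) Not entailed — 'quietly' adds information not in the original event.
(d) Entailed — the narrative places the unlocking before the building.
(e) Entailed — the original entails any weakening of itself; this just generalizes the patient.
(f) Entailed — 'scrub' is an activity; 'was scrubbing' entails that some scrubbing happened, so 'scrubbed' holds.

(d), (e), (f)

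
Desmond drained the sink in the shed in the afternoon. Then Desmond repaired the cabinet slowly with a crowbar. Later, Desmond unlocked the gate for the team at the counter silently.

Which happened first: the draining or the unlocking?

The connectives place the draining before the unlocking.

the draining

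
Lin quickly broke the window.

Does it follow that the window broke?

yes

'Lin broke the window' is the causative; it entails the inchoative 'the window broke'.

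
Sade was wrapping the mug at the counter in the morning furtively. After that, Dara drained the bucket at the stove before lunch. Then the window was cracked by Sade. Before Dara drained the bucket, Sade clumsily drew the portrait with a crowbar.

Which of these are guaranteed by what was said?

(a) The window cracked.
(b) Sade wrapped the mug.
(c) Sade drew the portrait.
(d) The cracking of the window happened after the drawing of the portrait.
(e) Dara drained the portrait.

(a) Entailed — 'Sade cracked the window' is causative; it entails the inchoative 'the window cracked'.
(b) Not entailed — 'was wrapping' is progressive on an accomplishment; it does not entail the completed 'wrapped'.
(c) Entailed — dropping 'clumsily', 'with a crowbar' leaves a sub-description the original still satisfies.
(d) Entailed — the narrative places the drawing before the cracking.
(e) Not entailed — Dara drained the bucket, not the portrait; the portrait belongs to the drawing event.

(a), (c), (d)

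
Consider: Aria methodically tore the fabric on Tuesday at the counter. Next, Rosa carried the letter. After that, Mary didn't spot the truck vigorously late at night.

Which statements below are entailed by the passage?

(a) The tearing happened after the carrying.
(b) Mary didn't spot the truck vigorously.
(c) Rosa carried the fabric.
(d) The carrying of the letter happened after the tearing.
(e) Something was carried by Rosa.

(a) Not entailed — the narrative places the tearing before the carrying, not after.
(b) Not entailed — dropping 'late at night' under negation is not valid — the original leaves open that Mary spotted the truck some other way.
(c) Not entailed — Rosa carried the letter, not the fabric; the fabric belongs to the tearing event.
(d) Entailed — the narrative places the tearing before the carrying.
(e) Entailed — generalizing the patient leaves a sub-description the original still satisfies.

(d), (e)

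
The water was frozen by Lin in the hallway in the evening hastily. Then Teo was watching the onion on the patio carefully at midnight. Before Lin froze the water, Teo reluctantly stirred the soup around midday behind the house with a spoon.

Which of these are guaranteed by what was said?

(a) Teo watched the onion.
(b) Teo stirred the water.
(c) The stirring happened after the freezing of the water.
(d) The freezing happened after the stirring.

(a), (d)

(a) Entailed — 'watch' is an activity; 'was watching' entails that some watching happened, so 'watched' holds.
(b) Not entailed — Teo stirred the soup, not the water; the water belongs to the freezing event.
(c) Not entailed — the narrative places the stirring before the freezing, not after.
(d) Entailed — the narrative places the stirring before the freezing.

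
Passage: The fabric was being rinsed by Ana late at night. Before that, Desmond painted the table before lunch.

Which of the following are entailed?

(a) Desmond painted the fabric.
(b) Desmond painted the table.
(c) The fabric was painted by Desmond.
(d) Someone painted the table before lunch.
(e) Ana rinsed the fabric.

(a) Not entailed — Desmond painted the table, not the fabric; the fabric belongs to the rinsing event.
(b) Entailed — this follows by dropping conjuncts from the painting event's description.
(c) Not entailed — Desmond painted the table, not the fabric; the fabric belongs to the rinsing event.
(d) Entailed — the original entails any weakening of itself; this just generalizes the agent.
(e) Entailed — 'rinse' is an activity; 'was rinsing' entails that some rinsing happened, so 'rinsed' holds.

(b), (d), (e)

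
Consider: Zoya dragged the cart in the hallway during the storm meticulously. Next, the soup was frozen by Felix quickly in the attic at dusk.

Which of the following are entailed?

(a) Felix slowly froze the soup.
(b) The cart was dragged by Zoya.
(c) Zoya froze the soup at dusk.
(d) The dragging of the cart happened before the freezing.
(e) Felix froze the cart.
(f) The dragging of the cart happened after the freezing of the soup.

(a) Not entailed — 'slowly' adds a manner not in (and inconsistent with) the original.
(b) Entailed — dropping 'in the hallway', 'meticulously', 'during the storm' leaves a sub-description the original still satisfies.
(c) Not entailed — the passage has Felix freezing the soup, not Zoya.
(d) Entailed — the narrative places the dragging before the freezing.
(e) Not entailed — Felix froze the soup, not the cart; the cart belongs to the dragging event.
(f) Not entailed — the narrative places the dragging before the freezing, not after.

(b), (d)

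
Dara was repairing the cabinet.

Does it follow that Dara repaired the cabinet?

'was repairing' is progressive; for an accomplishment like 'repair the cabinet', it doesn't entail completion.

no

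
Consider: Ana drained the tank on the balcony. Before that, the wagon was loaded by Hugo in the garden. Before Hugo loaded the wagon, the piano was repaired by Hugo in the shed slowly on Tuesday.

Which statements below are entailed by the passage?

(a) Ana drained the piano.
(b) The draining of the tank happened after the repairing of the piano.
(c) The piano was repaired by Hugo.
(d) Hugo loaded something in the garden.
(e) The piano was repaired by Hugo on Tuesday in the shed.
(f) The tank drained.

(a) Not entailed — Ana drained the tank, not the piano; the piano belongs to the repairing event.
(b) Entailed — the narrative places the repairing before the draining.
(c) Entailed — the original entails any weakening of itself; this just drops 'in the shed', 'on Tuesday', 'slowly'.
(d) Entailed — this follows by dropping conjuncts from the loading event's description.
(e) Entailed — every conjunct here is already in the original repairing event.
(f) Entailed — 'Ana drained the tank' is causative; it entails the inchoative 'the tank drained'.

(b), (c), (d), (e), (f)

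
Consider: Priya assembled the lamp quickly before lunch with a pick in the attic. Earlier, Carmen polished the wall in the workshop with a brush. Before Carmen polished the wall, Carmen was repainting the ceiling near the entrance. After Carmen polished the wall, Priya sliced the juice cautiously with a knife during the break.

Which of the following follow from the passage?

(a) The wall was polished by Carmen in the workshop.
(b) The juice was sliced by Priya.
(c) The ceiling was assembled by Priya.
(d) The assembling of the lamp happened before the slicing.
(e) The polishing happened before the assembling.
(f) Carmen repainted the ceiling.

(a), (b), (e)

(a) Entailed — this follows by dropping conjuncts from the polishing event's description.
(b) Entailed — every conjunct here is already in the original slicing event.
(c) Not entailed — Priya assembled the lamp, not the ceiling; the ceiling belongs to the repainting event.
(d) Not entailed — the narrative doesn't order the assembling relative to the slicing.
(e) Entailed — the narrative places the polishing before the assembling.
(f) Not entailed — 'was repainting' is progressive on an accomplishment; it does not entail the completed 'repainted'.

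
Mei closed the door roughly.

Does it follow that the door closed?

yes

'Mei closed the door' is the causative; it entails the inchoative 'the door closed'.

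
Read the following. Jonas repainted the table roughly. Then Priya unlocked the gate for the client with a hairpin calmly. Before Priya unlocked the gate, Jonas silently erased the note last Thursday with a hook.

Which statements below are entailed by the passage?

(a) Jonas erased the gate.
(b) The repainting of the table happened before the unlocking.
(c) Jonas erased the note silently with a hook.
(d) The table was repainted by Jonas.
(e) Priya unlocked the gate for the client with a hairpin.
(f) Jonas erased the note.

(a) Not entailed — Jonas erased the note, not the gate; the gate belongs to the unlocking event.
(b) Entailed — the narrative places the repainting before the unlocking.
(c) Entailed — this follows by dropping conjuncts from the erasing event's description.
(d) Entailed — every conjunct here is already in the original repainting event.
(e) Entailed — this follows by dropping conjuncts from the unlocking event's description.
(f) Entailed — dropping 'with a hook', 'last Thursday', 'silently' leaves a sub-description the original still satisfies.

(b), (c), (d), (e), (f)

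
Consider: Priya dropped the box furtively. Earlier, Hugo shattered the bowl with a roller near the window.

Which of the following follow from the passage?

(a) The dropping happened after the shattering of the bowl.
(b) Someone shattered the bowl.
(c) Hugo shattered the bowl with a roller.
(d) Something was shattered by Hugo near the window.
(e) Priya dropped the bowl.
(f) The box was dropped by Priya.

(a), (b), (c), (d), (f)

(a) Entailed — the narrative places the shattering before the dropping.
(b) Entailed — the original entails any weakening of itself; this just drops 'with a roller', 'near the window' and generalizes the agent.
(c) Entailed — every conjunct here is already in the original shattering event.
(d) Entailed — the original entails any weakening of itself; this just drops 'with a roller' and generalizes the patient.
(e) Not entailed — Priya dropped the box, not the bowl; the bowl belongs to the shattering event.
(f) Entailed — every conjunct here is already in the original dropping event.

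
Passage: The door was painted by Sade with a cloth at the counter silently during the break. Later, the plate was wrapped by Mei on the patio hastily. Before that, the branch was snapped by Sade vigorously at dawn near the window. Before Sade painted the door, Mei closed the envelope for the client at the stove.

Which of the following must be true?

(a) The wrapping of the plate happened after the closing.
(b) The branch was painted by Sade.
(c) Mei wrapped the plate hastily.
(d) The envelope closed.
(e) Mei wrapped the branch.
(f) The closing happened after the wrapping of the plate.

(a) Entailed — the narrative places the closing before the wrapping.
(b) Not entailed — Sade painted the door, not the branch; the branch belongs to the snapping event.
(c) Entailed — dropping 'on the patio' leaves a sub-description the original still satisfies.
(d) Entailed — 'Mei closed the envelope' is causative; it entails the inchoative 'the envelope closed'.
(e) Not entailed — Mei wrapped the plate, not the branch; the branch belongs to the snapping event.
(f) Not entailed — the narrative places the closing before the wrapping, not after.

(a), (c), (d)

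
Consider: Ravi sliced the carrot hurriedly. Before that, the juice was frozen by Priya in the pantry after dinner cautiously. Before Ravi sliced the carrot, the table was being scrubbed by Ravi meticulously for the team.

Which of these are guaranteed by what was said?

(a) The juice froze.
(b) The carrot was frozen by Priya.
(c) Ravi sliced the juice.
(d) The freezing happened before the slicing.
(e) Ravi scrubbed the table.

(a), (d), (e)

(a) Entailed — 'Priya froze the juice' is causative; it entails the inchoative 'the juice froze'.
(b) Not entailed — Priya froze the juice, not the carrot; the carrot belongs to the slicing event.
(c) Not entailed — Ravi sliced the carrot, not the juice; the juice belongs to the freezing event.
(d) Entailed — the narrative places the freezing before the slicing.
(e) Entailed — 'scrub' is an activity; 'was scrubbing' entails that some scrubbing happened, so 'scrubbed' holds.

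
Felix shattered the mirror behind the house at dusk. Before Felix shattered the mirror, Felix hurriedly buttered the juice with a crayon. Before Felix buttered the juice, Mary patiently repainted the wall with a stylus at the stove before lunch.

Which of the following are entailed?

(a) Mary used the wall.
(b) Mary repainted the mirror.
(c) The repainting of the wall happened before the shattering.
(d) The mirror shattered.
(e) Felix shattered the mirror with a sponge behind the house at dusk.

(a) Not entailed — the wall is the patient, not an instrument — Mary used a stylus.
(b) Not entailed — Mary repainted the wall, not the mirror; the mirror belongs to the shattering event.
(c) Entailed — the narrative places the repainting before the shattering.
(d) Entailed — 'Felix shattered the mirror' is causative; it entails the inchoative 'the mirror shattered'.
(e) Not entailed — 'with a sponge' adds information not in the original event.

(c), (d)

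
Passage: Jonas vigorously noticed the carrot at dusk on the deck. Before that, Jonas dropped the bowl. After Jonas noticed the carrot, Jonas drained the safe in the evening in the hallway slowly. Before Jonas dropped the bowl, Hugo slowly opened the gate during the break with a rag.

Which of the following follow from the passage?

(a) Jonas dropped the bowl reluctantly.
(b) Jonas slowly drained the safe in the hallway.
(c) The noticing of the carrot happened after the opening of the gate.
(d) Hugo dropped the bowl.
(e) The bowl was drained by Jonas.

(a) Not entailed — 'reluctantly' adds information not in the original event.
(b) Entailed — this follows by dropping conjuncts from the draining event's description.
(c) Entailed — the narrative places the opening before the noticing.
(d) Not entailed — the passage has Jonas dropping the bowl, not Hugo.
(e) Not entailed — Jonas drained the safe, not the bowl; the bowl belongs to the dropping event.

(b), (c)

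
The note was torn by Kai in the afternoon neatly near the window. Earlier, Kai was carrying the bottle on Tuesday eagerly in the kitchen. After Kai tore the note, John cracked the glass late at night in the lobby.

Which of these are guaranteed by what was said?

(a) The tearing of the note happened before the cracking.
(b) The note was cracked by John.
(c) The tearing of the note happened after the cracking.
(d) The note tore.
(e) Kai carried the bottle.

(a) Entailed — the narrative places the tearing before the cracking.
(b) Not entailed — John cracked the glass, not the note; the note belongs to the tearing event.
(c) Not entailed — the narrative places the tearing before the cracking, not after.
(d) Entailed — 'Kai tore the note' is causative; it entails the inchoative 'the note tore'.
(e) Entailed — 'carry' is an activity; 'was carrying' entails that some carrying happened, so 'carried' holds.

(a), (d), (e)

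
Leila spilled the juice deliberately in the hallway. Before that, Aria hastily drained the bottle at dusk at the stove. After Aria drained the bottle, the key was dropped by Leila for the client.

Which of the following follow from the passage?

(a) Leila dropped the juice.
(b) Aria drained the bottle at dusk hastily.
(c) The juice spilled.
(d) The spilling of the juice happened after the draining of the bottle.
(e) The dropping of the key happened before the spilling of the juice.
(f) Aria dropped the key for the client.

(b), (c), (d)

(a) Not entailed — Leila dropped the key, not the juice; the juice belongs to the spilling event.
(b) Entailed — every conjunct here is already in the original draining event.
(c) Entailed — 'Leila spilled the juice' is causative; it entails the inchoative 'the juice spilled'.
(d) Entailed — the narrative places the draining before the spilling.
(e) Not entailed — the narrative doesn't order the dropping relative to the spilling.
(f) Not entailed — the passage has Leila dropping the key, not Aria.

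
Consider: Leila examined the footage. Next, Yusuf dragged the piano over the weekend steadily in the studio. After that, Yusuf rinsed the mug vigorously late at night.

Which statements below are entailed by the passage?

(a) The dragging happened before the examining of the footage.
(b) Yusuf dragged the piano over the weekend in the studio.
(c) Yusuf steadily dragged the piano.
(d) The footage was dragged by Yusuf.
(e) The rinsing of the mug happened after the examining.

(a) Not entailed — the narrative places the examining before the dragging, not after.
(b) Entailed — every conjunct here is already in the original dragging event.
(c) Entailed — this follows by dropping conjuncts from the dragging event's description.
(d) Not entailed — Yusuf dragged the piano, not the footage; the footage belongs to the examining event.
(e) Entailed — the narrative places the examining before the rinsing.

(b), (c), (e)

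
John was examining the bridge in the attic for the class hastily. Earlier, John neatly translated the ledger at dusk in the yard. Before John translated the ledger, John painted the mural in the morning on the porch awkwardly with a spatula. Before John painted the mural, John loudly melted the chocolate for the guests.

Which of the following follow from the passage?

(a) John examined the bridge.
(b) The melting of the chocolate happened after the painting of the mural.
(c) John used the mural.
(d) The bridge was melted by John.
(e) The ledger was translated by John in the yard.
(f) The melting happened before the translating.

(a) Entailed — 'examine' is an activity; 'was examining' entails that some examining happened, so 'examined' holds.
(b) Not entailed — the narrative places the melting before the painting, not after.
(c) Not entailed — the mural is the patient, not an instrument — John used a spatula.
(d) Not entailed — John melted the chocolate, not the bridge; the bridge belongs to the examining event.
(e) Entailed — the original entails any weakening of itself; this just drops 'neatly', 'at dusk'.
(f) Entailed — the narrative places the melting before the translating.

(a), (e), (f)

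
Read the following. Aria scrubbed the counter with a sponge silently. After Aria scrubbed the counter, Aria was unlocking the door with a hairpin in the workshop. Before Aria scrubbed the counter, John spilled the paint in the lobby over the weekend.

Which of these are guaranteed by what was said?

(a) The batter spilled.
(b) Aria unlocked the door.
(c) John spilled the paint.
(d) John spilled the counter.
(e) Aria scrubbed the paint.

(c)

(a) Not entailed — the paint is what spilled, not the batter.
(b) Not entailed — 'was unlocking' is progressive on an accomplishment; it does not entail the completed 'unlocked'.
(c) Entailed — dropping 'in the lobby', 'over the weekend' leaves a sub-description the original still satisfies.
(d) Not entailed — John spilled the paint, not the counter; the counter belongs to the scrubbing event.
(e) Not entailed — Aria scrubbed the counter, not the paint; the paint belongs to the spilling event.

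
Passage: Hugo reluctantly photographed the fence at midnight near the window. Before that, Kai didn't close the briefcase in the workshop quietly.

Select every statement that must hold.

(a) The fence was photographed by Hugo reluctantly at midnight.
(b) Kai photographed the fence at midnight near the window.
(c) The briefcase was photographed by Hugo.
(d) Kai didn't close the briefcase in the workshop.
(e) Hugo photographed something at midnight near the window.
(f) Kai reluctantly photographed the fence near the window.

(a), (e)

(a) Entailed — every conjunct here is already in the original photographing event.
(b) Not entailed — the passage has Hugo photographing the fence, not Kai.
(c) Not entailed — Hugo photographed the fence, not the briefcase; the briefcase belongs to the closing event.
(d) Not entailed — dropping 'quietly' under negation is not valid — the original leaves open that Kai closed the briefcase some other way.
(e) Entailed — this follows by dropping conjuncts from the photographing event's description.
(f) Not entailed — the passage has Hugo photographing the fence, not Kai.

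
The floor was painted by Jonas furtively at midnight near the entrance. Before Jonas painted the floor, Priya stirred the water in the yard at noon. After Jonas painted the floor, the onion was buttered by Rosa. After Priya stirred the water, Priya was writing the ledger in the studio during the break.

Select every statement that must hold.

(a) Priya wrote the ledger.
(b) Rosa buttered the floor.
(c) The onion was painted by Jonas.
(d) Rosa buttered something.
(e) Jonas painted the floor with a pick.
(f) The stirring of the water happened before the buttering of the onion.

(d), (f)

(a) Not entailed — 'was writing' is progressive on an accomplishment; it does not entail the completed 'wrote'.
(b) Not entailed — Rosa buttered the onion, not the floor; the floor belongs to the painting event.
(c) Not entailed — Jonas painted the floor, not the onion; the onion belongs to the buttering event.
(d) Entailed — generalizing the patient leaves a sub-description the original still satisfies.
(e) Not entailed — 'with a pick' adds information not in the original event.
(f) Entailed — the narrative places the stirring before the buttering.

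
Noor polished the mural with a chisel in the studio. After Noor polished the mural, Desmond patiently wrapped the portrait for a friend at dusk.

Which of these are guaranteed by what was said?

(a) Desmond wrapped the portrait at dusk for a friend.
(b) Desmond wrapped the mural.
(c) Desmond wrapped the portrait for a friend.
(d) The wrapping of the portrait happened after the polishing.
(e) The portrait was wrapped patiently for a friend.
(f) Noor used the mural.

(a) Entailed — the original entails any weakening of itself; this just drops 'patiently'.
(b) Not entailed — Desmond wrapped the portrait, not the mural; the mural belongs to the polishing event.
(c) Entailed — every conjunct here is already in the original wrapping event.
(d) Entailed — the narrative places the polishing before the wrapping.
(e) Entailed — dropping 'at dusk' and generalizing the agent leaves a sub-description the original still satisfies.
(f) Not entailed — the mural is the patient, not an instrument — Noor used a chisel.

(a), (c), (d), (e)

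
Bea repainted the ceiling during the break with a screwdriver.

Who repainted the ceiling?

Bea

'Bea' marks the agent of the repainting event.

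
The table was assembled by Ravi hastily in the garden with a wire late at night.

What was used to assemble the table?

a wire

'with a wire' marks the instrument of the assembling event.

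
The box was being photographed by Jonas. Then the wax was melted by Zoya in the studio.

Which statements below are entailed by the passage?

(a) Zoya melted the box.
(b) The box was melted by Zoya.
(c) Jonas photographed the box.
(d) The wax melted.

(a) Not entailed — Zoya melted the wax, not the box; the box belongs to the photographing event.
(b) Not entailed — Zoya melted the wax, not the box; the box belongs to the photographing event.
(c) Not entailed — 'was photographing' is progressive on an accomplishment; it does not entail the completed 'photographed'.
(d) Entailed — 'Zoya melted the wax' is causative; it entails the inchoative 'the wax melted'.

(d)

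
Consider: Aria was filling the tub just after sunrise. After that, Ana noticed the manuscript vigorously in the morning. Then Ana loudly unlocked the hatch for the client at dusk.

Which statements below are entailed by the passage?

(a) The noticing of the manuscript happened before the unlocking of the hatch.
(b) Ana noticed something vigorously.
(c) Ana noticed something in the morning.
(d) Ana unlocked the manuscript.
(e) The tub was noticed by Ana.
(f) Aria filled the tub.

(a), (b), (c)

(a) Entailed — the narrative places the noticing before the unlocking.
(b) Entailed — the original entails any weakening of itself; this just drops 'in the morning' and generalizes the patient.
(c) Entailed — the original entails any weakening of itself; this just drops 'vigorously' and generalizes the patient.
(d) Not entailed — Ana unlocked the hatch, not the manuscript; the manuscript belongs to the noticing event.
(e) Not entailed — Ana noticed the manuscript, not the tub; the tub belongs to the filling event.
(f) Not entailed — 'was filling' is progressive on an accomplishment; it does not entail the completed 'filled'.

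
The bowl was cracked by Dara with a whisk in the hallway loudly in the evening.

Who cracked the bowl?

Dara

'Dara' marks the agent of the cracking event.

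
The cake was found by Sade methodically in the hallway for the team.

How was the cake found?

methodically

'methodically' marks the manner of the finding event.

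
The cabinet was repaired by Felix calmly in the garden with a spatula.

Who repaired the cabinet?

Felix

'Felix' marks the agent of the repairing event.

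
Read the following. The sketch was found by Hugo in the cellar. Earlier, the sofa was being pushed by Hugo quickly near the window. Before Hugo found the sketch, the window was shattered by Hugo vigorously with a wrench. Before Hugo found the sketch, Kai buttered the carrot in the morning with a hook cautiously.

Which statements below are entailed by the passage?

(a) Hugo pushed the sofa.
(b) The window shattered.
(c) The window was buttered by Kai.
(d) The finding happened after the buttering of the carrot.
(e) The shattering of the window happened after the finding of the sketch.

(a), (b), (d)

(a) Entailed — 'push' is an activity; 'was pushing' entails that some pushing happened, so 'pushed' holds.
(b) Entailed — 'Hugo shattered the window' is causative; it entails the inchoative 'the window shattered'.
(c) Not entailed — Kai buttered the carrot, not the window; the window belongs to the shattering event.
(d) Entailed — the narrative places the buttering before the finding.
(e) Not entailed — the narrative places the shattering before the finding, not after.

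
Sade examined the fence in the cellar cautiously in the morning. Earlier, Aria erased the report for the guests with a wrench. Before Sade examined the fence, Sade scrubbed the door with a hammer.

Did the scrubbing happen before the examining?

yes

The narrative orders the scrubbing before the examining.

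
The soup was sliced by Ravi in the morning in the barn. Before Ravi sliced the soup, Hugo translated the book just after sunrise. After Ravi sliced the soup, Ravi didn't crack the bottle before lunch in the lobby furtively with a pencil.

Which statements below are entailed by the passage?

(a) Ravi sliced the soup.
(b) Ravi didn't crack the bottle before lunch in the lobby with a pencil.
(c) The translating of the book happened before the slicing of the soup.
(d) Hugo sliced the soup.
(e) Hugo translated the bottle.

(a), (c)

(a) Entailed — every conjunct here is already in the original slicing event.
(b) Not entailed — dropping 'furtively' under negation is not valid — the original leaves open that Ravi cracked the bottle some other way.
(c) Entailed — the narrative places the translating before the slicing.
(d) Not entailed — the passage has Ravi slicing the soup, not Hugo.
(e) Not entailed — Hugo translated the book, not the bottle; the bottle belongs to the cracking event.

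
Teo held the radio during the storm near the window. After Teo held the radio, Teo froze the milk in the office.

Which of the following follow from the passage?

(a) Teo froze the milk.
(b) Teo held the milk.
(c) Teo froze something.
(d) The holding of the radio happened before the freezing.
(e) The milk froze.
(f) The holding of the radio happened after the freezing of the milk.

(a) Entailed — every conjunct here is already in the original freezing event.
(b) Not entailed — Teo held the radio, not the milk; the milk belongs to the freezing event.
(c) Entailed — every conjunct here is already in the original freezing event.
(d) Entailed — the narrative places the holding before the freezing.
(e) Entailed — 'Teo froze the milk' is causative; it entails the inchoative 'the milk froze'.
(f) Not entailed — the narrative places the holding before the freezing, not after.

(a), (c), (d), (e)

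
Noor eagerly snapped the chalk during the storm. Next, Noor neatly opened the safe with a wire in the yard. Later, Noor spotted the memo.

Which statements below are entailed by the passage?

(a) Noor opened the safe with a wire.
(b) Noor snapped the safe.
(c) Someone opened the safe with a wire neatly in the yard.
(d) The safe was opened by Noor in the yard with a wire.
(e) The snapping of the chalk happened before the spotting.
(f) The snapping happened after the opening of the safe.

(a), (c), (d), (e)

(a) Entailed — dropping 'in the yard', 'neatly' leaves a sub-description the original still satisfies.
(b) Not entailed — Noor snapped the chalk, not the safe; the safe belongs to the opening event.
(c) Entailed — every conjunct here is already in the original opening event.
(d) Entailed — dropping 'neatly' leaves a sub-description the original still satisfies.
(e) Entailed — the narrative places the snapping before the spotting.
(f) Not entailed — the narrative places the snapping before the opening, not after.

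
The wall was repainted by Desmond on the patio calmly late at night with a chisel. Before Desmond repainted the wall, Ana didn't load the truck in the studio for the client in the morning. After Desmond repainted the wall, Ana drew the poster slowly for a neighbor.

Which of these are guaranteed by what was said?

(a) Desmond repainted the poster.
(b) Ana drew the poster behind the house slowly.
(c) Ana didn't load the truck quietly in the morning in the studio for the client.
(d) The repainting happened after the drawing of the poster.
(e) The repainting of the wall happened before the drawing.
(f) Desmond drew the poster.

(c), (e)

(a) Not entailed — Desmond repainted the wall, not the poster; the poster belongs to the drawing event.
(b) Not entailed — 'behind the house' adds information not in the original event.
(c) Entailed — under negation, adding a further restriction is entailed: if no such loading event occurred, none occurred quietly either.
(d) Not entailed — the narrative places the repainting before the drawing, not after.
(e) Entailed — the narrative places the repainting before the drawing.
(f) Not entailed — the passage has Ana drawing the poster, not Desmond.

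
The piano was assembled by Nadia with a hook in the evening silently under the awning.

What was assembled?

the piano

'the piano' marks the patient of the assembling event.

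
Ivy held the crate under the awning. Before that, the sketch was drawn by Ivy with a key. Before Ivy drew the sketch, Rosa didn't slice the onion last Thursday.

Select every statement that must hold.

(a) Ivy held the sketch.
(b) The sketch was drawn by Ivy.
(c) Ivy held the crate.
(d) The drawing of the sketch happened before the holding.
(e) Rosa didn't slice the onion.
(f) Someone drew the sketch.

(b), (c), (d), (f)

(a) Not entailed — Ivy held the crate, not the sketch; the sketch belongs to the drawing event.
(b) Entailed — every conjunct here is already in the original drawing event.
(c) Entailed — this follows by dropping conjuncts from the holding event's description.
(d) Entailed — the narrative places the drawing before the holding.
(e) Not entailed — dropping 'last Thursday' under negation is not valid — the original leaves open that Rosa sliced the onion some other way.
(f) Entailed — dropping 'with a key' and generalizing the agent leaves a sub-description the original still satisfies.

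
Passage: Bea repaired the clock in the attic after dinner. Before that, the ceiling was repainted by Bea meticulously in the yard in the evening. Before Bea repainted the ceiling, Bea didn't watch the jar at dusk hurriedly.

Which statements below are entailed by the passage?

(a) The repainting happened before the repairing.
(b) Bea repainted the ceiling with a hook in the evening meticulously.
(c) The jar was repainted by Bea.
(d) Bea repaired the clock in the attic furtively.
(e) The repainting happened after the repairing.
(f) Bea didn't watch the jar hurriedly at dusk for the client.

(a) Entailed — the narrative places the repainting before the repairing.
(b) Not entailed — 'with a hook' adds information not in the original event.
(c) Not entailed — Bea repainted the ceiling, not the jar; the jar belongs to the watching event.
(d) Not entailed — 'furtively' adds information not in the original event.
(e) Not entailed — the narrative places the repainting before the repairing, not after.
(f) Entailed — under negation, adding a further restriction is entailed: if no such watching event occurred, none occurred for the client either.

(a), (f)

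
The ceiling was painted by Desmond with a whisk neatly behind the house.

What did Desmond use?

a whisk

'with a whisk' marks the instrument of the painting event.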